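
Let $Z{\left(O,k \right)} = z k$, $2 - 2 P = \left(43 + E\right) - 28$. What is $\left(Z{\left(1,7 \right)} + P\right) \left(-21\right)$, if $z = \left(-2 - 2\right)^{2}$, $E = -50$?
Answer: $- \frac{5481}{2} \approx -2740.5$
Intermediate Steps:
$z = 16$ ($z = \left(-4\right)^{2} = 16$)
$P = \frac{37}{2}$ ($P = 1 - \frac{\left(43 - 50\right) - 28}{2} = 1 - \frac{-7 - 28}{2} = 1 - - \frac{35}{2} = 1 + \frac{35}{2} = \frac{37}{2} \approx 18.5$)
$Z{\left(O,k \right)} = 16 k$
$\left(Z{\left(1,7 \right)} + P\right) \left(-21\right) = \left(16 \cdot 7 + \frac{37}{2}\right) \left(-21\right) = \left(112 + \frac{37}{2}\right) \left(-21\right) = \frac{261}{2} \left(-21\right) = - \frac{5481}{2}$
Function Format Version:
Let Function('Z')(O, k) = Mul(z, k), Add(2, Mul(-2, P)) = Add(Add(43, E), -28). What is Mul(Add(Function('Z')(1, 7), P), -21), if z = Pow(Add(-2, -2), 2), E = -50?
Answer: Rational(-5481, 2) ≈ -2740.5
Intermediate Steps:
z = 16 (z = Pow(-4, 2) = 16)
P = Rational(37, 2) (P = Add(1, Mul(Rational(-1, 2), Add(Add(43, -50), -28))) = Add(1, Mul(Rational(-1, 2), Add(-7, -28))) = Add(1, Mul(Rational(-1, 2), -35)) = Add(1, Rational(35, 2)) = Rational(37, 2) ≈ 18.500)
Function('Z')(O, k) = Mul(16, k)
Mul(Add(Function('Z')(1, 7), P), -21) = Mul(Add(Mul(16, 7), Rational(37, 2)), -21) = Mul(Add(112, Rational(37, 2)), -21) = Mul(Rational(261, 2), -21) = Rational(-5481, 2)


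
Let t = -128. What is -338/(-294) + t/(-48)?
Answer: 187/49 ≈ 3.8163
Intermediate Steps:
-338/(-294) + t/(-48) = -338/(-294) - 128/(-48) = -338*(-1/294) - 128*(-1/48) = 169/147 + 8/3 = 187/49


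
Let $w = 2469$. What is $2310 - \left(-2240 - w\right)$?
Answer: $7019$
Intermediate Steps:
$2310 - \left(-2240 - w\right) = 2310 - \left(-2240 - 2469\right) = 2310 - -4709 = 2310 + 4709 = 7019$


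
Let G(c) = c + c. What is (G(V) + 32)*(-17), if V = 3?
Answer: -646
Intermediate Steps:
G(c) = 2*c
(G(V) + 32)*(-17) = (2*3 + 32)*(-17) = (6 + 32)*(-17) = 38*(-17) = -646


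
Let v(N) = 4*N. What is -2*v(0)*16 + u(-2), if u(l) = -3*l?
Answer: 6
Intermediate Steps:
-2*v(0)*16 + u(-2) = -8*0*16 - 3*(-2) = -2*0*16 + 6 = 0*16 + 6 = 0 + 6 = 6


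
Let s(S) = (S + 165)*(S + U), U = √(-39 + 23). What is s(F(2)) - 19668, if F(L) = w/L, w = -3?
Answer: -79653/4 + 654*I ≈ -19913.0 + 654.0*I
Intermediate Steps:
U = 4*I (U = √(-16) = 4*I ≈ 4.0*I)
F(L) = -3/L
s(S) = (165 + S)*(S + 4*I) (s(S) = (S + 165)*(S + 4*I) = (165 + S)*(S + 4*I))
s(F(2)) - 19668 = ((-3/2)² + 660*I + (-3/2)*(165 + 4*I)) - 19668 = ((-3*½)² + 660*I + (-3*½)*(165 + 4*I)) - 19668 = ((-3/2)² + 660*I - 3*(165 + 4*I)/2) - 19668 = (9/4 + 660*I + (-495/2 - 6*I)) - 19668 = (-981/4 + 654*I) - 19668 = -79653/4 + 654*I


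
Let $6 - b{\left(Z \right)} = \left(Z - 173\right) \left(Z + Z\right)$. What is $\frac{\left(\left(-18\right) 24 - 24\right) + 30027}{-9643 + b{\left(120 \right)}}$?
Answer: $\frac{29571}{3083} \approx 9.5916$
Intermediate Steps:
$b{\left(Z \right)} = 6 - 2 Z \left(-173 + Z\right)$ ($b{\left(Z \right)} = 6 - \left(Z - 173\right) \left(Z + Z\right) = 6 - \left(-173 + Z\right) 2 Z = 6 - 2 Z \left(-173 + Z\right)$)
$\frac{\left(\left(-18\right) 24 - 24\right) + 30027}{-9643 + b{\left(120 \right)}} = \frac{\left(\left(-18\right) 24 - 24\right) + 30027}{-9643 + \left(6 - 2 \cdot 120^{2} + 346 \cdot 120\right)} = \frac{\left(-432 - 24\right) + 30027}{-9643 + \left(6 - 28800 + 41520\right)} = \frac{-456 + 30027}{-9643 + \left(6 - 28800 + 41520\right)} = \frac{29571}{-9643 + 12726} = \frac{29571}{3083}$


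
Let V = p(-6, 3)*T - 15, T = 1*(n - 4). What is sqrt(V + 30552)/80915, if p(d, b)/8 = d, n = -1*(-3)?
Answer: sqrt(30585)/80915 ≈ 0.0021614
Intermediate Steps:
n = 3
p(d, b) = 8*d
T = -1 (T = 1*(3 - 4) = 1*(-1) = -1)
V = 33 (V = (8*(-6))*(-1) - 15 = -48*(-1) - 15 = 48 - 15 = 33)
sqrt(V + 30552)/80915 = sqrt(33 + 30552)/80915 = sqrt(30585)*(1/80915) = sqrt(30585)/80915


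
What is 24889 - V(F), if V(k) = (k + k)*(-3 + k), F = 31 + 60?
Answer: 8873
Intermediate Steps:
F = 91
V(k) = 2*k*(-3 + k) (V(k) = (2*k)*(-3 + k) = 2*k*(-3 + k))
24889 - V(F) = 24889 - 2*91*(-3 + 91) = 24889 - 2*91*88 = 24889 - 1*16016 = 24889 - 16016 = 8873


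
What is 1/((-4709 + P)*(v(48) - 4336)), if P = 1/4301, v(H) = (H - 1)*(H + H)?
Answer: -391/324054528 ≈ -1.2066e-6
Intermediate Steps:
v(H) = 2*H*(-1 + H) (v(H) = (-1 + H)*(2*H) = 2*H*(-1 + H))
P = 1/4301 ≈ 0.00023250
1/((-4709 + P)*(v(48) - 4336)) = 1/((-4709 + 1/4301)*(2*48*(-1 + 48) - 4336)) = 1/(-20253408*(2*48*47 - 4336)/4301) = 1/(-20253408*(4512 - 4336)/4301) = 1/(-20253408/4301*176) = 1/(-324054528/391) = -391/324054528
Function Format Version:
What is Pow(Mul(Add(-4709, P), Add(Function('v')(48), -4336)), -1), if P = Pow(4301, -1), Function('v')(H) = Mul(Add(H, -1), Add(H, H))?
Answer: Rational(-391, 324054528) ≈ -1.2066e-6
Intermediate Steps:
Function('v')(H) = Mul(2, H, Add(-1, H)) (Function('v')(H) = Mul(Add(-1, H), Mul(2, H)) = Mul(2, H, Add(-1, H)))
P = Rational(1, 4301) ≈ 0.00023250
Pow(Mul(Add(-4709, P), Add(Function('v')(48), -4336)), -1) = Pow(Mul(Add(-4709, Rational(1, 4301)), Add(Mul(2, 48, Add(-1, 48)), -4336)), -1) = Pow(Mul(Rational(-20253408, 4301), Add(Mul(2, 48, 47), -4336)), -1) = Pow(Mul(Rational(-20253408, 4301), Add(4512, -4336)), -1) = Pow(Mul(Rational(-20253408, 4301), 176), -1) = Pow(Rational(-324054528, 391), -1) = Rational(-391, 324054528)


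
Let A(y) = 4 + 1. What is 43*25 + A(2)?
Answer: 1080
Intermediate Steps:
A(y) = 5
43*25 + A(2) = 43*25 + 5 = 1075 + 5 = 1080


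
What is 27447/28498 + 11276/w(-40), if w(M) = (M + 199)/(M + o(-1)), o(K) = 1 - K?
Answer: -12206686951/4531182 ≈ -2693.9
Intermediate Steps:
w(M) = (199 + M)/(2 + M) (w(M) = (M + 199)/(M + (1 - 1*(-1))) = (199 + M)/(M + (1 + 1)) = (199 + M)/(M + 2) = (199 + M)/(2 + M))
27447/28498 + 11276/w(-40) = 27447/28498 + 11276/(((199 - 40)/(2 - 40))) = 27447*(1/28498) + 11276/((159/(-38))) = 27447/28498 + 11276/((-1/38*159)) = 27447/28498 + 11276/(-159/38) = 27447/28498 + 11276*(-38/159) = 27447/28498 - 428488/159 = -12206686951/4531182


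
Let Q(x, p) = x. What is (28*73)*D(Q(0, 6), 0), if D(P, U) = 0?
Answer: 0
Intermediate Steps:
(28*73)*D(Q(0, 6), 0) = (28*73)*0 = 2044*0 = 0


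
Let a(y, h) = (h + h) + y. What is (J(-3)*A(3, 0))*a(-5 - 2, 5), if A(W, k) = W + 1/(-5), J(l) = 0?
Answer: 0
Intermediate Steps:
A(W, k) = -1/5 + W (A(W, k) = W - 1/5 = -1/5 + W)
a(y, h) = y + 2*h (a(y, h) = 2*h + y = y + 2*h)
(J(-3)*A(3, 0))*a(-5 - 2, 5) = (0*(-1/5 + 3))*((-5 - 2) + 2*5) = (0*(14/5))*(-7 + 10) = 0*3 = 0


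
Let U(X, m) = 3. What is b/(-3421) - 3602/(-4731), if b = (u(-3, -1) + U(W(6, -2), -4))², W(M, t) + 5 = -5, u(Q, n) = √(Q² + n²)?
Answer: 12232553/16184751 - 6*√10/3421 ≈ 0.75026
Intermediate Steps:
W(M, t) = -10 (W(M, t) = -5 - 5 = -10)
b = (3 + √10)² (b = (√((-3)² + (-1)²) + 3)² = (√(9 + 1) + 3)² = (√10 + 3)² = (3 + √10)² ≈ 37.974)
b/(-3421) - 3602/(-4731) = (3 + √10)²/(-3421) - 3602/(-4731) = (3 + √10)²*(-1/3421) - 3602*(-1/4731) = -(3 + √10)²/3421 + 3602/4731 = 3602/4731 - (3 + √10)²/3421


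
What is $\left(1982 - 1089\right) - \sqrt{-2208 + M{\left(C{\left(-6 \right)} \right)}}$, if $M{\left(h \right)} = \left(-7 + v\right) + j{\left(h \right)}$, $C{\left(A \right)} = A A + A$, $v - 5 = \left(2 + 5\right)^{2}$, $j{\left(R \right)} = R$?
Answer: $893 - i \sqrt{2131} \approx 893.0 - 46.163 i$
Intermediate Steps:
$v = 54$ ($v = 5 + \left(2 + 5\right)^{2} = 5 + 7^{2} = 5 + 49 = 54$)
$C{\left(A \right)} = A + A^{2}$ ($C{\left(A \right)} = A^{2} + A = A + A^{2}$)
$M{\left(h \right)} = 47 + h$ ($M{\left(h \right)} = \left(-7 + 54\right) + h = 47 + h$)
$\left(1982 - 1089\right) - \sqrt{-2208 + M{\left(C{\left(-6 \right)} \right)}} = \left(1982 - 1089\right) - \sqrt{-2208 + \left(47 - 6 \left(1 - 6\right)\right)} = 893 - \sqrt{-2208 + \left(47 - -30\right)} = 893 - \sqrt{-2208 + \left(47 + 30\right)} = 893 - \sqrt{-2208 + 77} = 893 - \sqrt{-2131} = 893 - i \sqrt{2131}$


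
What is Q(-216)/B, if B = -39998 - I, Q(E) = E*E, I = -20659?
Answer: -46656/19339 ≈ -2.4125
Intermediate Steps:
Q(E) = E²
B = -19339 (B = -39998 - 1*(-20659) = -39998 + 20659 = -19339)
Q(-216)/B = (-216)²/(-19339) = 46656*(-1/19339) = -46656/19339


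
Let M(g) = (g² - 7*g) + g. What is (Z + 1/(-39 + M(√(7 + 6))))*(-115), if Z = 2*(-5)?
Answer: 9315/8 - 345*√13/104 ≈ 1152.4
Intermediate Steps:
M(g) = g² - 6*g
Z = -10
(Z + 1/(-39 + M(√(7 + 6))))*(-115) = (-10 + 1/(-39 + √(7 + 6)*(-6 + √(7 + 6))))*(-115) = (-10 + 1/(-39 + √13*(-6 + √13)))*(-115) = 1150 - 115/(-39 + √13*(-6 + √13))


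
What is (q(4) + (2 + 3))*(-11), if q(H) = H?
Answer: -99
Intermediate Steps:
(q(4) + (2 + 3))*(-11) = (4 + (2 + 3))*(-11) = (4 + 5)*(-11) = 9*(-11) = -99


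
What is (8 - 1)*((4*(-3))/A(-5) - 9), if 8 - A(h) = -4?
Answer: -70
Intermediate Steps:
A(h) = 12 (A(h) = 8 - 1*(-4) = 8 + 4 = 12)
(8 - 1)*((4*(-3))/A(-5) - 9) = (8 - 1)*((4*(-3))/12 - 9) = 7*(-12*1/12 - 9) = 7*(-1 - 9) = 7*(-10) = -70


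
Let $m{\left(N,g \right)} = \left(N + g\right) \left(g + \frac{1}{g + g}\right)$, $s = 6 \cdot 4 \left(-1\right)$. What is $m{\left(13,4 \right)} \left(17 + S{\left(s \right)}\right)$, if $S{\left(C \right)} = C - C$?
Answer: $\frac{9537}{8} \approx 1192.1$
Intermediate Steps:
$s = -24$ ($s = 24 \left(-1\right) = -24$)
$S{\left(C \right)} = 0$
$m{\left(N,g \right)} = \left(N + g\right) \left(g + \frac{1}{2 g}\right)$
$m{\left(13,4 \right)} \left(17 + S{\left(s \right)}\right) = \left(\frac{1}{2} + 4^{2} + 13 \cdot 4 + \frac{1}{2} \cdot 13 \cdot \frac{1}{4}\right) \left(17 + 0\right) = \left(\frac{1}{2} + 16 + 52 + \frac{1}{2} \cdot 13 \cdot \frac{1}{4}\right) 17 = \left(\frac{1}{2} + 16 + 52 + \frac{13}{8}\right) 17 = \frac{561}{8} \cdot 17 = \frac{9537}{8}$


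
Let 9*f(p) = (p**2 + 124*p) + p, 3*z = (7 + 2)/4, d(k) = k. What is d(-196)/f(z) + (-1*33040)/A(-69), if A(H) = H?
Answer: 15969968/34707 ≈ 460.14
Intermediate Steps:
z = 3/4 (z = ((7 + 2)/4)/3 = (9*(1/4))/3 = (1/3)*(9/4) = 3/4 ≈ 0.75000)
f(p) = p**2/9 + 125*p/9 (f(p) = ((p**2 + 124*p) + p)/9 = (p**2 + 125*p)/9 = p**2/9 + 125*p/9)
d(-196)/f(z) + (-1*33040)/A(-69) = -196*12/(125 + 3/4) - 1*33040/(-69) = -196/((1/9)*(3/4)*(503/4)) - 33040*(-1/69) = -196/503/48 + 33040/69 = -196*48/503 + 33040/69 = -9408/503 + 33040/69 = 15969968/34707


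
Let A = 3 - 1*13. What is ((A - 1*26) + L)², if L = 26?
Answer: 100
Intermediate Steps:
A = -10 (A = 3 - 13 = -10)
((A - 1*26) + L)² = ((-10 - 1*26) + 26)² = ((-10 - 26) + 26)² = (-36 + 26)² = (-10)² = 100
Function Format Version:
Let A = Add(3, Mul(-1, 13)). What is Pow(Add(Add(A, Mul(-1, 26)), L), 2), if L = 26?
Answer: 100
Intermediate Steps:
A = -10 (A = Add(3, -13) = -10)
Pow(Add(Add(A, Mul(-1, 26)), L), 2) = Pow(Add(Add(-10, Mul(-1, 26)), 26), 2) = Pow(Add(Add(-10, -26), 26), 2) = Pow(Add(-36, 26), 2) = Pow(-10, 2) = 100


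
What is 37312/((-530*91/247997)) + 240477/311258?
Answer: -27171140262517/141622390 ≈ -1.9186e+5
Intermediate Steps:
37312/((-530*91/247997)) + 240477/311258 = 37312/((-48230*1/247997)) + 240477*(1/311258) = 37312/(-48230/247997) + 240477/311258 = 37312*(-247997/48230) + 240477/311258 = -87294944/455 + 240477/311258 = -27171140262517/141622390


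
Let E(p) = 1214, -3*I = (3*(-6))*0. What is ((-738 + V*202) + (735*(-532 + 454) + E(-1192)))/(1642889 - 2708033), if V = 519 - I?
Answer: -5998/133143 ≈ -0.045049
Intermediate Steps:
I = 0 (I = -3*(-6)*0/3 = -(-6)*0 = -⅓*0 = 0)
V = 519 (V = 519 - 1*0 = 519 + 0 = 519)
((-738 + V*202) + (735*(-532 + 454) + E(-1192)))/(1642889 - 2708033) = ((-738 + 519*202) + (735*(-532 + 454) + 1214))/(1642889 - 2708033) = ((-738 + 104838) + (735*(-78) + 1214))/(-1065144) = (104100 + (-57330 + 1214))*(-1/1065144) = (104100 - 56116)*(-1/1065144) = 47984*(-1/1065144) = -5998/133143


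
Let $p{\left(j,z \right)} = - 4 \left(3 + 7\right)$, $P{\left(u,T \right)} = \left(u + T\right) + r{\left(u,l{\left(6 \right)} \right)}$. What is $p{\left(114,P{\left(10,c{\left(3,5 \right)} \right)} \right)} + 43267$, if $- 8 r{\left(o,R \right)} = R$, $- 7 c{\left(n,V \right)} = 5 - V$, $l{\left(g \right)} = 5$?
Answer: $43227$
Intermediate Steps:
$c{\left(n,V \right)} = - \frac{5}{7} + \frac{V}{7}$ ($c{\left(n,V \right)} = - \frac{5 - V}{7} = - \frac{5}{7} + \frac{V}{7}$)
$r{\left(o,R \right)} = - \frac{R}{8}$
$P{\left(u,T \right)} = - \frac{5}{8} + T + u$ ($P{\left(u,T \right)} = \left(u + T\right) - \frac{5}{8} = \left(T + u\right) - \frac{5}{8} = - \frac{5}{8} + T + u$)
$p{\left(j,z \right)} = -40$ ($p{\left(j,z \right)} = \left(-4\right) 10 = -40$)
$p{\left(114,P{\left(10,c{\left(3,5 \right)} \right)} \right)} + 43267 = -40 + 43267 = 43227$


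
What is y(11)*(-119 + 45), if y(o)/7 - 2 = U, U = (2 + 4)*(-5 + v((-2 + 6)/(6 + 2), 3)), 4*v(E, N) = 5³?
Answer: -82621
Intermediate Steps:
v(E, N) = 125/4 (v(E, N) = (¼)*5³ = (¼)*125 = 125/4)
U = 315/2 (U = (2 + 4)*(-5 + 125/4) = 6*(105/4) = 315/2 ≈ 157.50)
y(o) = 2233/2 (y(o) = 14 + 7*(315/2) = 14 + 2205/2 = 2233/2)
y(11)*(-119 + 45) = 2233*(-119 + 45)/2 = (2233/2)*(-74) = -82621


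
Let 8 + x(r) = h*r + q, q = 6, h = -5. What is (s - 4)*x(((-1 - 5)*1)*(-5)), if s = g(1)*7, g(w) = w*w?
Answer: -456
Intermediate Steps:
g(w) = w²
s = 7 (s = 1²*7 = 1*7 = 7)
x(r) = -2 - 5*r (x(r) = -8 + (-5*r + 6) = -8 + (6 - 5*r) = -2 - 5*r)
(s - 4)*x(((-1 - 5)*1)*(-5)) = (7 - 4)*(-2 - 5*(-1 - 5)*1*(-5)) = 3*(-2 - 5*(-6*1)*(-5)) = 3*(-2 - (-30)*(-5)) = 3*(-2 - 5*30) = 3*(-2 - 150) = 3*(-152) = -456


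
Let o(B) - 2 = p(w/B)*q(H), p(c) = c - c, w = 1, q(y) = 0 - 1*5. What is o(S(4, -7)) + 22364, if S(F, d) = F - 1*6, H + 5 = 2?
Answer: 22366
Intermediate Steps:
H = -3 (H = -5 + 2 = -3)
q(y) = -5 (q(y) = 0 - 5 = -5)
S(F, d) = -6 + F (S(F, d) = F - 6 = -6 + F)
p(c) = 0
o(B) = 2 (o(B) = 2 + 0*(-5) = 2 + 0 = 2)
o(S(4, -7)) + 22364 = 2 + 22364 = 22366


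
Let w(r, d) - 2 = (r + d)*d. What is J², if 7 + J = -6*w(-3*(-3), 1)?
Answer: 6241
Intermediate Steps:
w(r, d) = 2 + d*(d + r) (w(r, d) = 2 + (r + d)*d = 2 + (d + r)*d = 2 + d*(d + r))
J = -79 (J = -7 - 6*(2 + 1² + 1*(-3*(-3))) = -7 - 6*(2 + 1 + 1*9) = -7 - 6*(2 + 1 + 9) = -7 - 6*12 = -7 - 72 = -79)
J² = (-79)² = 6241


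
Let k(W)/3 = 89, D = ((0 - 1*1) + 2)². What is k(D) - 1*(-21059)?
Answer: 21326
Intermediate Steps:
D = 1 (D = ((0 - 1) + 2)² = (-1 + 2)² = 1² = 1)
k(W) = 267 (k(W) = 3*89 = 267)
k(D) - 1*(-21059) = 267 - 1*(-21059) = 267 + 21059 = 21326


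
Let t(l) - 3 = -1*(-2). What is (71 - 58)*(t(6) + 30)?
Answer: 455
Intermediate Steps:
t(l) = 5 (t(l) = 3 - 1*(-2) = 3 + 2 = 5)
(71 - 58)*(t(6) + 30) = (71 - 58)*(5 + 30) = 13*35 = 455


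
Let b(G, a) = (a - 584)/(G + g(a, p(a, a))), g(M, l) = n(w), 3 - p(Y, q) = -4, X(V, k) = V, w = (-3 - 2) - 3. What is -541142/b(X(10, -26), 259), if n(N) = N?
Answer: 1082284/325 ≈ 3330.1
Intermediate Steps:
w = -8 (w = -5 - 3 = -8)
p(Y, q) = 7 (p(Y, q) = 3 - 1*(-4) = 3 + 4 = 7)
g(M, l) = -8
b(G, a) = (-584 + a)/(-8 + G) (b(G, a) = (a - 584)/(G - 8) = (-584 + a)/(-8 + G))
-541142/b(X(10, -26), 259) = -541142*(-8 + 10)/(-584 + 259) = -541142/(-325/2) = -541142*(-2/325) = 1082284/325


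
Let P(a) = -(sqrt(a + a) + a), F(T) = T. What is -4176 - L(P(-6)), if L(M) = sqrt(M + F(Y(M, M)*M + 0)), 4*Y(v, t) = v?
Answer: -4176 - 2*sqrt(3 - 2*I*sqrt(3)) ≈ -4179.9 + 1.7791*I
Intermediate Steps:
Y(v, t) = v/4
P(a) = -a - sqrt(2)*sqrt(a) (P(a) = -(sqrt(2*a) + a) = -(sqrt(2)*sqrt(a) + a) = -(a + sqrt(2)*sqrt(a)) = -a - sqrt(2)*sqrt(a))
L(M) = sqrt(M + M**2/4) (L(M) = sqrt(M + ((M/4)*M + 0)) = sqrt(M + (M**2/4 + 0)) = sqrt(M + M**2/4))
-4176 - L(P(-6)) = -4176 - sqrt((-1*(-6) - sqrt(2)*sqrt(-6))*(4 + (-1*(-6) - sqrt(2)*sqrt(-6))))/2 = -4176 - sqrt((6 - sqrt(2)*I*sqrt(6))*(4 + (6 - sqrt(2)*I*sqrt(6))))/2 = -4176 - sqrt((6 - 2*I*sqrt(3))*(4 + (6 - 2*I*sqrt(3))))/2 = -4176 - sqrt((6 - 2*I*sqrt(3))*(10 - 2*I*sqrt(3)))/2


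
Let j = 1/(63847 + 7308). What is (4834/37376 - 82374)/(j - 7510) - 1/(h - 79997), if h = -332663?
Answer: 11300305910093196553/1030245122521908480 ≈ 10.969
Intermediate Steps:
j = 1/71155 ≈ 1.4054e-5
(4834/37376 - 82374)/(j - 7510) - 1/(h - 79997) = (4834/37376 - 82374)/(1/71155 - 7510) - 1/(-332663 - 79997) = (4834*(1/37376) - 82374)/(-534374049/71155) - 1/(-412660) = (2417/18688 - 82374)*(-71155/534374049) - 1*(-1/412660) = -1539402895/18688*(-71155/534374049) + 1/412660 = 109536212993725/9986382227712 + 1/412660 = 11300305910093196553/1030245122521908480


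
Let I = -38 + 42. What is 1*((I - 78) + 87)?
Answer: 13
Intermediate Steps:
I = 4
1*((I - 78) + 87) = 1*((4 - 78) + 87) = 1*(-74 + 87) = 1*13 = 13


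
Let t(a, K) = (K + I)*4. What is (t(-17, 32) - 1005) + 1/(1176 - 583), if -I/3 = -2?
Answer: -505828/593 ≈ -853.00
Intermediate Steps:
I = 6 (I = -3*(-2) = 6)
t(a, K) = 24 + 4*K (t(a, K) = (K + 6)*4 = (6 + K)*4 = 24 + 4*K)
(t(-17, 32) - 1005) + 1/(1176 - 583) = ((24 + 4*32) - 1005) + 1/(1176 - 583) = ((24 + 128) - 1005) + 1/593 = (152 - 1005) + 1/593 = -853 + 1/593 = -505828/593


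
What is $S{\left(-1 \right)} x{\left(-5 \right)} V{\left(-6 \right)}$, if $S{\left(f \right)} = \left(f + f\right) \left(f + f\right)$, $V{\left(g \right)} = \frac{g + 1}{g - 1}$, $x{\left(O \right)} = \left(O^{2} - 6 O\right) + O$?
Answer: $\frac{1000}{7} \approx 142.86$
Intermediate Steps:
$x{\left(O \right)} = O^{2} - 5 O$
$V{\left(g \right)} = \frac{1 + g}{-1 + g}$
$S{\left(f \right)} = 4 f^{2}$ ($S{\left(f \right)} = 2 f 2 f = 4 f^{2}$)
$S{\left(-1 \right)} x{\left(-5 \right)} V{\left(-6 \right)} = 4 \left(-1\right)^{2} \left(- 5 \left(-5 - 5\right)\right) \frac{1 - 6}{-1 - 6} = 4 \cdot 1 \left(\left(-5\right) \left(-10\right)\right) \frac{1}{-7} \left(-5\right) = 4 \cdot 50 \left(\left(- \frac{1}{7}\right) \left(-5\right)\right) = 200 \cdot \frac{5}{7} = \frac{1000}{7}$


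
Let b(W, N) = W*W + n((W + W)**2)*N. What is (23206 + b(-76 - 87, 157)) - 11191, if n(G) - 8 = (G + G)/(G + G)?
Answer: 39997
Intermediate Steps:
n(G) = 9 (n(G) = 8 + (G + G)/(G + G) = 8 + (2*G)/((2*G)) = 8 + (2*G)*(1/(2*G)) = 8 + 1 = 9)
b(W, N) = W**2 + 9*N (b(W, N) = W*W + 9*N = W**2 + 9*N)
(23206 + b(-76 - 87, 157)) - 11191 = (23206 + ((-76 - 87)**2 + 9*157)) - 11191 = (23206 + ((-163)**2 + 1413)) - 11191 = (23206 + (26569 + 1413)) - 11191 = (23206 + 27982) - 11191 = 51188 - 11191 = 39997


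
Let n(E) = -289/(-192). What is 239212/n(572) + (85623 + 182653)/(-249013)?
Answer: 11436766837388/71964757 ≈ 1.5892e+5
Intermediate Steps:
n(E) = 289/192 (n(E) = -289*(-1/192) = 289/192)
239212/n(572) + (85623 + 182653)/(-249013) = 239212/(289/192) + (85623 + 182653)/(-249013) = 239212*(192/289) + 268276*(-1/249013) = 45928704/289 - 268276/249013 = 11436766837388/71964757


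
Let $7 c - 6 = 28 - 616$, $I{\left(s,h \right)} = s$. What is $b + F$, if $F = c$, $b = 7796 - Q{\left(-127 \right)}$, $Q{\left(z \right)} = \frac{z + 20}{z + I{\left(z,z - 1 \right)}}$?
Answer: $\frac{13712711}{1778} \approx 7712.4$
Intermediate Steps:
$Q{\left(z \right)} = \frac{20 + z}{2 z}$ ($Q{\left(z \right)} = \frac{z + 20}{z + z} = \frac{20 + z}{2 z}$)
$b = \frac{1980077}{254}$ ($b = 7796 - \frac{20 - 127}{2 \left(-127\right)} = 7796 - \frac{1}{2} \left(- \frac{1}{127}\right) \left(-107\right) = 7796 - \frac{107}{254} = \frac{1980077}{254} \approx 7795.6$)
$c = - \frac{582}{7}$ ($c = \frac{6}{7} + \frac{28 - 616}{7} = \frac{6}{7} + \frac{1}{7} \left(-588\right) = \frac{6}{7} - 84 = - \frac{582}{7} \approx -83.143$)
$F = - \frac{582}{7} \approx -83.143$
$b + F = \frac{1980077}{254} - \frac{582}{7} = \frac{13712711}{1778}$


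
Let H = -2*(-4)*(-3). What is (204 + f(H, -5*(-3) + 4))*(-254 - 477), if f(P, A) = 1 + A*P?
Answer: 183481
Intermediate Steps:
H = -24 (H = 8*(-3) = -24)
(204 + f(H, -5*(-3) + 4))*(-254 - 477) = (204 + (1 + (-5*(-3) + 4)*(-24)))*(-254 - 477) = (204 + (1 + (15 + 4)*(-24)))*(-731) = (204 + (1 + 19*(-24)))*(-731) = (204 + (1 - 456))*(-731) = (204 - 455)*(-731) = -251*(-731) = 183481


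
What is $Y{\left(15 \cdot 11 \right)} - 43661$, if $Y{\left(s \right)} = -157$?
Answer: $-43818$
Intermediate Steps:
$Y{\left(15 \cdot 11 \right)} - 43661 = -157 - 43661 = -43818$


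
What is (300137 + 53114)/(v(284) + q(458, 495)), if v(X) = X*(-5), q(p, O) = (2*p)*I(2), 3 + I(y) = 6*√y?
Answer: 184043771/5379976 + 242683437*√2/5379976 ≈ 98.002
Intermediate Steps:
I(y) = -3 + 6*√y
q(p, O) = 2*p*(-3 + 6*√2) (q(p, O) = (2*p)*(-3 + 6*√2) = 2*p*(-3 + 6*√2))
v(X) = -5*X
(300137 + 53114)/(v(284) + q(458, 495)) = (300137 + 53114)/(-5*284 + 6*458*(-1 + 2*√2)) = 353251/(-1420 + (-2748 + 5496*√2)) = 353251/(-4168 + 5496*√2)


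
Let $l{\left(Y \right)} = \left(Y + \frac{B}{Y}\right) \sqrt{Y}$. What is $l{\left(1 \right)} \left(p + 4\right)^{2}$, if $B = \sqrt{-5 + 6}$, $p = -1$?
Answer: $18$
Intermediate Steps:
$B = 1$ ($B = \sqrt{1} = 1$)
$l{\left(Y \right)} = \sqrt{Y} \left(Y + \frac{1}{Y}\right)$ ($l{\left(Y \right)} = \left(Y + 1 \frac{1}{Y}\right) \sqrt{Y} = \left(Y + \frac{1}{Y}\right) \sqrt{Y} = \sqrt{Y} \left(Y + \frac{1}{Y}\right)$)
$l{\left(1 \right)} \left(p + 4\right)^{2} = \frac{1}{\sqrt{1}} \left(1 + 1^{2}\right) \left(-1 + 4\right)^{2} = 1 \left(1 + 1\right) 3^{2} = 1 \cdot 2 \cdot 9 = 2 \cdot 9 = 18$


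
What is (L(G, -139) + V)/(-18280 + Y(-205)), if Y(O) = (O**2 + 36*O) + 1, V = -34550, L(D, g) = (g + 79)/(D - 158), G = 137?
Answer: -120915/57281 ≈ -2.1109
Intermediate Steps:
L(D, g) = (79 + g)/(-158 + D)
Y(O) = 1 + O**2 + 36*O
(L(G, -139) + V)/(-18280 + Y(-205)) = ((79 - 139)/(-158 + 137) - 34550)/(-18280 + (1 + (-205)**2 + 36*(-205))) = (-60/(-21) - 34550)/(-18280 + (1 + 42025 - 7380)) = (-1/21*(-60) - 34550)/(-18280 + 34646) = (20/7 - 34550)/16366 = -241830/7*1/16366 = -120915/57281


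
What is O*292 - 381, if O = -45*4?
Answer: -52941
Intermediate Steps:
O = -180
O*292 - 381 = -180*292 - 381 = -52560 - 381 = -52941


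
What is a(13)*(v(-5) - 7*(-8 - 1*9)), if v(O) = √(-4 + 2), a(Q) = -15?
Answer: -1785 - 15*I*√2 ≈ -1785.0 - 21.213*I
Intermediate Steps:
v(O) = I*√2 (v(O) = √(-2) = I*√2)
a(13)*(v(-5) - 7*(-8 - 1*9)) = -15*(I*√2 - 7*(-8 - 1*9)) = -15*(I*√2 - 7*(-8 - 9)) = -15*(I*√2 - 7*(-17)) = -15*(I*√2 - 1*(-119)) = -15*(I*√2 + 119) = -15*(119 + I*√2) = -1785 - 15*I*√2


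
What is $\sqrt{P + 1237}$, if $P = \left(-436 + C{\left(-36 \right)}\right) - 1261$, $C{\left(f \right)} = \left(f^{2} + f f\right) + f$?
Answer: $4 \sqrt{131} \approx 45.782$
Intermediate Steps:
$C{\left(f \right)} = f + 2 f^{2}$ ($C{\left(f \right)} = \left(f^{2} + f^{2}\right) + f = 2 f^{2} + f = f + 2 f^{2}$)
$P = 859$ ($P = \left(-436 - 36 \left(1 + 2 \left(-36\right)\right)\right) - 1261 = \left(-436 - 36 \left(1 - 72\right)\right) - 1261 = \left(-436 - -2556\right) - 1261 = \left(-436 + 2556\right) - 1261 = 2120 - 1261 = 859$)
$\sqrt{P + 1237} = \sqrt{859 + 1237} = \sqrt{2096} = 4 \sqrt{131}$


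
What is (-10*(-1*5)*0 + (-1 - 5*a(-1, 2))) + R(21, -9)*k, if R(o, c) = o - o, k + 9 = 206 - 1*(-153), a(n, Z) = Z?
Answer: -11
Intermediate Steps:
k = 350 (k = -9 + (206 - 1*(-153)) = -9 + (206 + 153) = -9 + 359 = 350)
R(o, c) = 0
(-10*(-1*5)*0 + (-1 - 5*a(-1, 2))) + R(21, -9)*k = (-10*(-1*5)*0 + (-1 - 5*2)) + 0*350 = (-(-50)*0 + (-1 - 10)) + 0 = (-10*0 - 11) + 0 = (0 - 11) + 0 = -11 + 0 = -11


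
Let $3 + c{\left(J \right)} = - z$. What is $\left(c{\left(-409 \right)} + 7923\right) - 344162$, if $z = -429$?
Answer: $-335813$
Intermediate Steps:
$c{\left(J \right)} = 426$ ($c{\left(J \right)} = -3 - -429 = -3 + 429 = 426$)
$\left(c{\left(-409 \right)} + 7923\right) - 344162 = \left(426 + 7923\right) - 344162 = 8349 - 344162 = -335813$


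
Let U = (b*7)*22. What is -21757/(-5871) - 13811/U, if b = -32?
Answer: 26900411/4133184 ≈ 6.5084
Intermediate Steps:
U = -4928 (U = -32*7*22 = -224*22 = -4928)
-21757/(-5871) - 13811/U = -21757/(-5871) - 13811/(-4928) = -21757*(-1/5871) - 13811*(-1/4928) = 21757/5871 + 1973/704 = 26900411/4133184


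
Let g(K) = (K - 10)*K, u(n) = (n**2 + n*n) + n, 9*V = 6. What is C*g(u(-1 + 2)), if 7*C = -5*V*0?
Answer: 0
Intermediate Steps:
V = 2/3 (V = (1/9)*6 = 2/3 ≈ 0.66667)
u(n) = n + 2*n**2 (u(n) = (n**2 + n**2) + n = 2*n**2 + n = n + 2*n**2)
g(K) = K*(-10 + K) (g(K) = (-10 + K)*K = K*(-10 + K))
C = 0 (C = (-5*2/3*0)/7 = (-10/3*0)/7 = (1/7)*0 = 0)
C*g(u(-1 + 2)) = 0*(((-1 + 2)*(1 + 2*(-1 + 2)))*(-10 + (-1 + 2)*(1 + 2*(-1 + 2)))) = 0*((1*(1 + 2*1))*(-10 + 1*(1 + 2*1))) = 0*((1*(1 + 2))*(-10 + 1*(1 + 2))) = 0*((1*3)*(-10 + 1*3)) = 0*(3*(-10 + 3)) = 0*(3*(-7)) = 0*(-21) = 0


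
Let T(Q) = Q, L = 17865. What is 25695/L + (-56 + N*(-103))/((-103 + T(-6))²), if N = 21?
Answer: 5903108/4716757 ≈ 1.2515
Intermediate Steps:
25695/L + (-56 + N*(-103))/((-103 + T(-6))²) = 25695/17865 + (-56 + 21*(-103))/((-103 - 6)²) = 25695*(1/17865) + (-56 - 2163)/((-109)²) = 571/397 - 2219/11881 = 5903108/4716757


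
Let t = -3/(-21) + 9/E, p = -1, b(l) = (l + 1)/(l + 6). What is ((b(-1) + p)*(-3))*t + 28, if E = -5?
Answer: 806/35 ≈ 23.029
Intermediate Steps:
b(l) = (1 + l)/(6 + l)
t = -58/35 (t = -3/(-21) + 9/(-5) = -3*(-1/21) + 9*(-⅕) = ⅐ - 9/5 = -58/35 ≈ -1.6571)
((b(-1) + p)*(-3))*t + 28 = (((1 - 1)/(6 - 1) - 1)*(-3))*(-58/35) + 28 = ((0/5 - 1)*(-3))*(-58/35) + 28 = (((⅕)*0 - 1)*(-3))*(-58/35) + 28 = ((0 - 1)*(-3))*(-58/35) + 28 = -1*(-3)*(-58/35) + 28 = 3*(-58/35) + 28 = -174/35 + 28 = 806/35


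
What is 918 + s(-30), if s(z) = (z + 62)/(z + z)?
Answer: 13762/15 ≈ 917.47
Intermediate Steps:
s(z) = (62 + z)/(2*z) (s(z) = (62 + z)/((2*z)) = (62 + z)*(1/(2*z)) = (62 + z)/(2*z))
918 + s(-30) = 918 + (½)*(62 - 30)/(-30) = 918 + (½)*(-1/30)*32 = 918 - 8/15 = 13762/15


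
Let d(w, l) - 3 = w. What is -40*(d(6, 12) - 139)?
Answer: 5200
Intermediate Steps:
d(w, l) = 3 + w
-40*(d(6, 12) - 139) = -40*((3 + 6) - 139) = -40*(9 - 139) = -40*(-130) = 5200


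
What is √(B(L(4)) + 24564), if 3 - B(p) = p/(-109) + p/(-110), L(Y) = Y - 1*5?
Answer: 3*√392416861210/11990 ≈ 156.74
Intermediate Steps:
L(Y) = -5 + Y (L(Y) = Y - 5 = -5 + Y)
B(p) = 3 + 219*p/11990 (B(p) = 3 - (p/(-109) + p/(-110)) = 3 - (p*(-1/109) + p*(-1/110)) = 3 - (-p/109 - p/110) = 3 - (-219)*p/11990 = 3 + 219*p/11990)
√(B(L(4)) + 24564) = √((3 + 219*(-5 + 4)/11990) + 24564) = √((3 + (219/11990)*(-1)) + 24564) = √((3 - 219/11990) + 24564) = √(35751/11990 + 24564) = √(294558111/11990) = 3*√392416861210/11990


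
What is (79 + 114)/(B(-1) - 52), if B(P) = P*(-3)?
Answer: -193/49 ≈ -3.9388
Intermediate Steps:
B(P) = -3*P
(79 + 114)/(B(-1) - 52) = (79 + 114)/(-3*(-1) - 52) = 193/(3 - 52) = 193/(-49) = -1/49*193 = -193/49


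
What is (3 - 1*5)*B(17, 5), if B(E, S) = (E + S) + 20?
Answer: -84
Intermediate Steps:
B(E, S) = 20 + E + S
(3 - 1*5)*B(17, 5) = (3 - 1*5)*(20 + 17 + 5) = (3 - 5)*42 = -2*42 = -84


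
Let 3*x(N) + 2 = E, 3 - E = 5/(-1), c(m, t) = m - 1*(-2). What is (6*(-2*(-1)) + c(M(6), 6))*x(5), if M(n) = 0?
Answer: 28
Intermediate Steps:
c(m, t) = 2 + m (c(m, t) = m + 2 = 2 + m)
E = 8 (E = 3 - 5/(-1) = 3 - 5*(-1) = 3 - 1*(-5) = 3 + 5 = 8)
x(N) = 2 (x(N) = -⅔ + (⅓)*8 = -⅔ + 8/3 = 2)
(6*(-2*(-1)) + c(M(6), 6))*x(5) = (6*(-2*(-1)) + (2 + 0))*2 = (6*2 + 2)*2 = (12 + 2)*2 = 14*2 = 28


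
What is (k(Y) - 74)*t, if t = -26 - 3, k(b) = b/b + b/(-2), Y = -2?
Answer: 2088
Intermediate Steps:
k(b) = 1 - b/2 (k(b) = 1 + b*(-1/2) = 1 - b/2)
t = -29
(k(Y) - 74)*t = ((1 - 1/2*(-2)) - 74)*(-29) = ((1 + 1) - 74)*(-29) = (2 - 74)*(-29) = -72*(-29) = 2088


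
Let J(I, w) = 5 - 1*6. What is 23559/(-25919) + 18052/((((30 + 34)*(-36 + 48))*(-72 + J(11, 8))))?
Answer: -447175391/363280704 ≈ -1.2309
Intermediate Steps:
J(I, w) = -1 (J(I, w) = 5 - 6 = -1)
23559/(-25919) + 18052/((((30 + 34)*(-36 + 48))*(-72 + J(11, 8)))) = 23559/(-25919) + 18052/((((30 + 34)*(-36 + 48))*(-72 - 1))) = 23559*(-1/25919) + 18052/(((64*12)*(-73))) = -23559/25919 + 18052/((768*(-73))) = -23559/25919 + 18052/(-56064) = -23559/25919 + 18052*(-1/56064) = -23559/25919 - 4513/14016 = -447175391/363280704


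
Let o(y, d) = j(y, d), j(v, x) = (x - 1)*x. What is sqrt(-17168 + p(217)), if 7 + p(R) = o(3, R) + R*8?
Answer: 43*sqrt(17) ≈ 177.29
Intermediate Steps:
j(v, x) = x*(-1 + x) (j(v, x) = (-1 + x)*x = x*(-1 + x))
o(y, d) = d*(-1 + d)
p(R) = -7 + 8*R + R*(-1 + R) (p(R) = -7 + (R*(-1 + R) + R*8) = -7 + (R*(-1 + R) + 8*R) = -7 + (8*R + R*(-1 + R)) = -7 + 8*R + R*(-1 + R))
sqrt(-17168 + p(217)) = sqrt(-17168 + (-7 + 217**2 + 7*217)) = sqrt(-17168 + (-7 + 47089 + 1519)) = sqrt(-17168 + 48601) = sqrt(31433) = 43*sqrt(17)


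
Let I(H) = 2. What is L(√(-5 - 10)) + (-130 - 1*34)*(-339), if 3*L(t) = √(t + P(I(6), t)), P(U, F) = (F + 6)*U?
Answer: 55596 + √(12 + 3*I*√15)/3 ≈ 55597.0 + 0.51117*I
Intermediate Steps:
P(U, F) = U*(6 + F) (P(U, F) = (6 + F)*U = U*(6 + F))
L(t) = √(12 + 3*t)/3 (L(t) = √(t + 2*(6 + t))/3 = √(t + (12 + 2*t))/3 = √(12 + 3*t)/3)
L(√(-5 - 10)) + (-130 - 1*34)*(-339) = √(12 + 3*√(-5 - 10))/3 + (-130 - 1*34)*(-339) = √(12 + 3*√(-15))/3 + (-130 - 34)*(-339) = √(12 + 3*(I*√15))/3 - 164*(-339) = √(12 + 3*I*√15)/3 + 55596 = 55596 + √(12 + 3*I*√15)/3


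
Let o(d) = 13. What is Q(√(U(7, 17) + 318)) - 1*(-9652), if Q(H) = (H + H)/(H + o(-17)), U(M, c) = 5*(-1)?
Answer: 695257/72 - 13*√313/72 ≈ 9653.2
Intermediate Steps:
U(M, c) = -5
Q(H) = 2*H/(13 + H) (Q(H) = (H + H)/(H + 13) = (2*H)/(13 + H) = 2*H/(13 + H))
Q(√(U(7, 17) + 318)) - 1*(-9652) = 2*√(-5 + 318)/(13 + √(-5 + 318)) - 1*(-9652) = 2*√313/(13 + √313) + 9652 = 9652 + 2*√313/(13 + √313)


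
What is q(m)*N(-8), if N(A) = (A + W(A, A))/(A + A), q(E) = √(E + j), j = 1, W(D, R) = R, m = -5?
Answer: 2*I ≈ 2.0*I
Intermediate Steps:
q(E) = √(1 + E) (q(E) = √(E + 1) = √(1 + E))
N(A) = 1 (N(A) = (A + A)/(A + A) = (2*A)/((2*A)) = (2*A)*(1/(2*A)) = 1)
q(m)*N(-8) = √(1 - 5)*1 = √(-4)*1 = (2*I)*1 = 2*I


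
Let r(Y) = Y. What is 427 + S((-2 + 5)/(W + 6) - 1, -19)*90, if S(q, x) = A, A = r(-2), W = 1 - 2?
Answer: 247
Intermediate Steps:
W = -1
A = -2
S(q, x) = -2
427 + S((-2 + 5)/(W + 6) - 1, -19)*90 = 427 - 2*90 = 427 - 180 = 247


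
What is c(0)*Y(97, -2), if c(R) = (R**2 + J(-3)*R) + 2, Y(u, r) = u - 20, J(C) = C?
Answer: 154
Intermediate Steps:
Y(u, r) = -20 + u
c(R) = 2 + R**2 - 3*R (c(R) = (R**2 - 3*R) + 2 = 2 + R**2 - 3*R)
c(0)*Y(97, -2) = (2 + 0**2 - 3*0)*(-20 + 97) = (2 + 0 + 0)*77 = 2*77 = 154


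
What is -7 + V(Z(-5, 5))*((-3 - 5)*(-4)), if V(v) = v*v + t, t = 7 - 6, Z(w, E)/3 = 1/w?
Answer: 913/25 ≈ 36.520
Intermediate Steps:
Z(w, E) = 3/w
t = 1
V(v) = 1 + v² (V(v) = v*v + 1 = v² + 1 = 1 + v²)
-7 + V(Z(-5, 5))*((-3 - 5)*(-4)) = -7 + (1 + (3/(-5))²)*((-3 - 5)*(-4)) = -7 + (1 + (3*(-⅕))²)*(-8*(-4)) = -7 + (1 + (-⅗)²)*32 = -7 + (1 + 9/25)*32 = -7 + (34/25)*32 = -7 + 1088/25 = 913/25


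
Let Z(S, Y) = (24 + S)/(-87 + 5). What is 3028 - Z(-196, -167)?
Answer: 124062/41 ≈ 3025.9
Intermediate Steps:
Z(S, Y) = -12/41 - S/82 (Z(S, Y) = (24 + S)/(-82) = (24 + S)*(-1/82) = -12/41 - S/82)
3028 - Z(-196, -167) = 3028 - (-12/41 - 1/82*(-196)) = 3028 - (-12/41 + 98/41) = 3028 - 1*86/41 = 3028 - 86/41 = 124062/41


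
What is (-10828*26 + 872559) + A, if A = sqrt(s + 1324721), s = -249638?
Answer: 591031 + sqrt(1075083) ≈ 5.9207e+5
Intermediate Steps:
A = sqrt(1075083) (A = sqrt(-249638 + 1324721) = sqrt(1075083) ≈ 1036.9)
(-10828*26 + 872559) + A = (-10828*26 + 872559) + sqrt(1075083) = (-1*281528 + 872559) + sqrt(1075083) = (-281528 + 872559) + sqrt(1075083) = 591031 + sqrt(1075083)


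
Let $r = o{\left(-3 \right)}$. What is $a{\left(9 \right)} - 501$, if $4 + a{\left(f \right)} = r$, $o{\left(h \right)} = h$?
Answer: $-508$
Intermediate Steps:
$r = -3$
$a{\left(f \right)} = -7$ ($a{\left(f \right)} = -4 - 3 = -7$)
$a{\left(9 \right)} - 501 = -7 - 501 = -508$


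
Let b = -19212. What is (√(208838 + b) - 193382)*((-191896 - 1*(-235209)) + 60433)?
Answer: -20062608972 + 103746*√189626 ≈ -2.0017e+10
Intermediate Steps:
(√(208838 + b) - 193382)*((-191896 - 1*(-235209)) + 60433) = (√(208838 - 19212) - 193382)*((-191896 - 1*(-235209)) + 60433) = (√189626 - 193382)*((-191896 + 235209) + 60433) = (-193382 + √189626)*(43313 + 60433) = (-193382 + √189626)*103746 = -20062608972 + 103746*√189626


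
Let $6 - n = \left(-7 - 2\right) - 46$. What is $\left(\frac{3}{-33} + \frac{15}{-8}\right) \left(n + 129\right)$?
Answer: $- \frac{16435}{44} \approx -373.52$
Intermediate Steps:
$n = 61$ ($n = 6 - \left(\left(-7 - 2\right) - 46\right) = 6 - \left(-9 - 46\right) = 6 - -55 = 6 + 55 = 61$)
$\left(\frac{3}{-33} + \frac{15}{-8}\right) \left(n + 129\right) = \left(\frac{3}{-33} + \frac{15}{-8}\right) \left(61 + 129\right) = \left(3 \left(- \frac{1}{33}\right) + 15 \left(- \frac{1}{8}\right)\right) 190 = \left(- \frac{1}{11} - \frac{15}{8}\right) 190 = \left(- \frac{173}{88}\right) 190 = - \frac{16435}{44}$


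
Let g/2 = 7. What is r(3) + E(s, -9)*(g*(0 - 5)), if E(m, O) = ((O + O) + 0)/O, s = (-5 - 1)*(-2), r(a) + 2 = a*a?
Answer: -133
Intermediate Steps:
g = 14 (g = 2*7 = 14)
r(a) = -2 + a² (r(a) = -2 + a*a = -2 + a²)
s = 12 (s = -6*(-2) = 12)
E(m, O) = 2 (E(m, O) = (2*O + 0)/O = (2*O)/O = 2)
r(3) + E(s, -9)*(g*(0 - 5)) = (-2 + 3²) + 2*(14*(0 - 5)) = (-2 + 9) + 2*(14*(-5)) = 7 + 2*(-70) = 7 - 140 = -133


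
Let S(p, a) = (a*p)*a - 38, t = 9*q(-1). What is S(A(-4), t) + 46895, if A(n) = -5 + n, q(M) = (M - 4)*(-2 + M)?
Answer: -117168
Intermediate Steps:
q(M) = (-4 + M)*(-2 + M)
t = 135 (t = 9*(8 + (-1)² - 6*(-1)) = 9*(8 + 1 + 6) = 9*15 = 135)
S(p, a) = -38 + p*a² (S(p, a) = p*a² - 38 = -38 + p*a²)
S(A(-4), t) + 46895 = (-38 + (-5 - 4)*135²) + 46895 = (-38 - 9*18225) + 46895 = (-38 - 164025) + 46895 = -164063 + 46895 = -117168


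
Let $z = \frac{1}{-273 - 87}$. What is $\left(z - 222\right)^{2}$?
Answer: $\frac{6387366241}{129600} \approx 49285.0$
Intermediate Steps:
$z = - \frac{1}{360}$ ($z = \frac{1}{-360} = - \frac{1}{360} \approx -0.0027778$)
$\left(z - 222\right)^{2} = \left(- \frac{1}{360} - 222\right)^{2} = \left(- \frac{79921}{360}\right)^{2} = \frac{6387366241}{129600}$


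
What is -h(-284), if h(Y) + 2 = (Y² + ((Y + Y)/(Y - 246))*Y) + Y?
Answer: -21217394/265 ≈ -80066.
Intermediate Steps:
h(Y) = -2 + Y + Y² + 2*Y²/(-246 + Y) (h(Y) = -2 + ((Y² + ((Y + Y)/(Y - 246))*Y) + Y) = -2 + ((Y² + ((2*Y)/(-246 + Y))*Y) + Y) = -2 + ((Y² + (2*Y/(-246 + Y))*Y) + Y) = -2 + ((Y² + 2*Y²/(-246 + Y)) + Y) = -2 + (Y + Y² + 2*Y²/(-246 + Y)) = -2 + Y + Y² + 2*Y²/(-246 + Y))
-h(-284) = -(492 + (-284)³ - 248*(-284) - 243*(-284)²)/(-246 - 284) = -(492 - 22906304 + 70432 - 243*80656)/(-530) = -(-1)*(492 - 22906304 + 70432 - 19599408)/530 = -(-1)*(-42434788)/530 = -1*21217394/265 = -21217394/265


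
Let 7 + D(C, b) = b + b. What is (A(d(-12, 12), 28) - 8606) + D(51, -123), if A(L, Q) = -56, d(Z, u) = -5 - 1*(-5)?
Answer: -8915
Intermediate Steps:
d(Z, u) = 0 (d(Z, u) = -5 + 5 = 0)
D(C, b) = -7 + 2*b (D(C, b) = -7 + (b + b) = -7 + 2*b)
(A(d(-12, 12), 28) - 8606) + D(51, -123) = (-56 - 8606) + (-7 + 2*(-123)) = -8662 + (-7 - 246) = -8662 - 253 = -8915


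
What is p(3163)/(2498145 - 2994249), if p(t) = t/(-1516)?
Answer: 3163/752093664 ≈ 4.2056e-6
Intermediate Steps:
p(t) = -t/1516 (p(t) = t*(-1/1516) = -t/1516)
p(3163)/(2498145 - 2994249) = (-1/1516*3163)/(2498145 - 2994249) = -3163/1516/(-496104) = -3163/1516*(-1/496104) = 3163/752093664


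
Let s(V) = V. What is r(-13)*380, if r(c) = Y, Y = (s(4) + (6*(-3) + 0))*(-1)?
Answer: 5320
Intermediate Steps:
Y = 14 (Y = (4 + (6*(-3) + 0))*(-1) = (4 + (-18 + 0))*(-1) = (4 - 18)*(-1) = -14*(-1) = 14)
r(c) = 14
r(-13)*380 = 14*380 = 5320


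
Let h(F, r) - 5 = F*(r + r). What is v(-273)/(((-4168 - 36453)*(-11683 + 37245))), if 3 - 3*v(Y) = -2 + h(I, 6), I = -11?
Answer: -22/519177001 ≈ -4.2375e-8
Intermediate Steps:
h(F, r) = 5 + 2*F*r (h(F, r) = 5 + F*(r + r) = 5 + F*(2*r) = 5 + 2*F*r)
v(Y) = 44 (v(Y) = 1 - (-2 + (5 + 2*(-11)*6))/3 = 1 - (-2 + (5 - 132))/3 = 1 - (-2 - 127)/3 = 1 - ⅓*(-129) = 1 + 43 = 44)
v(-273)/(((-4168 - 36453)*(-11683 + 37245))) = 44/(((-4168 - 36453)*(-11683 + 37245))) = 44/((-40621*25562)) = 44/(-1038354002) = 44*(-1/1038354002) = -22/519177001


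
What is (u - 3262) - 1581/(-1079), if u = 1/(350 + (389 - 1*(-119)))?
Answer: -17861203/5478 ≈ -3260.5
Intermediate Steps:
u = 1/858 (u = 1/(350 + (389 + 119)) = 1/(350 + 508) = 1/858 ≈ 0.0011655)
(u - 3262) - 1581/(-1079) = (1/858 - 3262) - 1581/(-1079) = -2798795/858 - 1581*(-1/1079) = -2798795/858 + 1581/1079 = -17861203/5478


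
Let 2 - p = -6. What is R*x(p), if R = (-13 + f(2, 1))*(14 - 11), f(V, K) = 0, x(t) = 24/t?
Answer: -117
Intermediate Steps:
p = 8 (p = 2 - 1*(-6) = 2 + 6 = 8)
R = -39 (R = (-13 + 0)*(14 - 11) = -13*3 = -39)
R*x(p) = -936/8 = -39*3 = -117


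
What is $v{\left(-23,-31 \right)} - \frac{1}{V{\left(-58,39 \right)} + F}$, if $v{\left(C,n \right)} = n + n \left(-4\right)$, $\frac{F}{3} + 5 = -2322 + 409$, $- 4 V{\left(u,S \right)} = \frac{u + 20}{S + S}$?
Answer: $\frac{83477421}{897605} \approx 93.0$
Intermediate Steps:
$V{\left(u,S \right)} = - \frac{20 + u}{8 S}$ ($V{\left(u,S \right)} = - \frac{\left(u + 20\right) \frac{1}{S + S}}{4} = - \frac{\left(20 + u\right) \frac{1}{2 S}}{4} = - \frac{\frac{1}{2} \frac{1}{S} \left(20 + u\right)}{4} = - \frac{20 + u}{8 S}$)
$F = -5754$ ($F = -15 + 3 \left(-2322 + 409\right) = -15 + 3 \left(-1913\right) = -15 - 5739 = -5754$)
$v{\left(C,n \right)} = - 3 n$ ($v{\left(C,n \right)} = n - 4 n = - 3 n$)
$v{\left(-23,-31 \right)} - \frac{1}{V{\left(-58,39 \right)} + F} = \left(-3\right) \left(-31\right) - \frac{1}{\frac{-20 - -58}{8 \cdot 39} - 5754} = 93 - \frac{1}{\frac{1}{8} \cdot \frac{1}{39} \left(-20 + 58\right) - 5754} = 93 - \frac{1}{\frac{1}{8} \cdot \frac{1}{39} \cdot 38 - 5754} = 93 - \frac{1}{\frac{19}{156} - 5754} = 93 - \frac{1}{- \frac{897605}{156}} = 93 - - \frac{156}{897605} = 93 + \frac{156}{897605} = \frac{83477421}{897605}$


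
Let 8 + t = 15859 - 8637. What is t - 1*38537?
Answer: -31323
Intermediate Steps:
t = 7214 (t = -8 + (15859 - 8637) = -8 + 7222 = 7214)
t - 1*38537 = 7214 - 1*38537 = 7214 - 38537 = -31323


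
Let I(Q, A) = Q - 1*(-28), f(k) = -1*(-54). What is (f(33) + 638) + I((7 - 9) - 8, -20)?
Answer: 710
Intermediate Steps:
f(k) = 54
I(Q, A) = 28 + Q (I(Q, A) = Q + 28 = 28 + Q)
(f(33) + 638) + I((7 - 9) - 8, -20) = (54 + 638) + (28 + ((7 - 9) - 8)) = 692 + (28 + (-2 - 8)) = 692 + (28 - 10) = 692 + 18 = 710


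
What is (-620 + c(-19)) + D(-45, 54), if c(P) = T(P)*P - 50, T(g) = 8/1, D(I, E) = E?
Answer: -768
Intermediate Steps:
T(g) = 8 (T(g) = 8*1 = 8)
c(P) = -50 + 8*P (c(P) = 8*P - 50 = -50 + 8*P)
(-620 + c(-19)) + D(-45, 54) = (-620 + (-50 + 8*(-19))) + 54 = (-620 + (-50 - 152)) + 54 = (-620 - 202) + 54 = -822 + 54 = -768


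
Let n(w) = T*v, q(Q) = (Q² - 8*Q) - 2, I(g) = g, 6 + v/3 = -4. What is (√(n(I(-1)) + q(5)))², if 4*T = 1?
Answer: -49/2 ≈ -24.500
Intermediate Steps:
v = -30 (v = -18 + 3*(-4) = -18 - 12 = -30)
T = ¼ (T = (¼)*1 = ¼ ≈ 0.25000)
q(Q) = -2 + Q² - 8*Q
n(w) = -15/2 (n(w) = (¼)*(-30) = -15/2)
(√(n(I(-1)) + q(5)))² = (√(-15/2 + (-2 + 5² - 8*5)))² = (√(-15/2 + (-2 + 25 - 40)))² = (√(-15/2 - 17))² = (√(-49/2))² = (7*I*√2/2)² = -49/2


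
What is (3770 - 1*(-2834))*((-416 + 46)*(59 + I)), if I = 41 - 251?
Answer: 368965480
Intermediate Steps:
I = -210
(3770 - 1*(-2834))*((-416 + 46)*(59 + I)) = (3770 - 1*(-2834))*((-416 + 46)*(59 - 210)) = (3770 + 2834)*(-370*(-151)) = 6604*55870 = 368965480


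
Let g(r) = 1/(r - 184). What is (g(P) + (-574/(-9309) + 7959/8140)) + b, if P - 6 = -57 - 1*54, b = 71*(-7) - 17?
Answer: -11233425129521/21899050140 ≈ -512.96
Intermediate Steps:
b = -514 (b = -497 - 17 = -514)
P = -105 (P = 6 + (-57 - 1*54) = 6 + (-57 - 54) = 6 - 111 = -105)
g(r) = 1/(-184 + r)
(g(P) + (-574/(-9309) + 7959/8140)) + b = (1/(-184 - 105) + (-574/(-9309) + 7959/8140)) - 514 = (1/(-289) + (-574*(-1/9309) + 7959*(1/8140))) - 514 = (-1/289 + (574/9309 + 7959/8140)) - 514 = (-1/289 + 78762691/75775260) - 514 = 22686642439/21899050140 - 514 = -11233425129521/21899050140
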